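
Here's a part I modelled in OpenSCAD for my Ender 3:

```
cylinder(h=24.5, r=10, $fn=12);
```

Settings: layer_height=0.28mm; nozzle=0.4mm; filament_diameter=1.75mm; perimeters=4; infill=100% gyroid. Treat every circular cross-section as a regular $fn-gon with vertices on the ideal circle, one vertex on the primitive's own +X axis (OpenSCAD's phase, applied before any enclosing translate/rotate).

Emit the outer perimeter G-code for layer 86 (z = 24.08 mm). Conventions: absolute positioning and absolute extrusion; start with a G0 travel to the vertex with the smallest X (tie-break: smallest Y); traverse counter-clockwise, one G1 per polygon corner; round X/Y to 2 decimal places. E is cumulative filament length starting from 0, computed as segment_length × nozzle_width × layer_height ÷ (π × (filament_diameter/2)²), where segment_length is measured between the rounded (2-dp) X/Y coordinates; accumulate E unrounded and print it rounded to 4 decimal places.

At z = 24.08 mm: the cylinder: section is a regular 12-gon, circumradius r=10. The outline is a single polygon with 12 vertices. Extrusion per mm of travel: 0.4 × 0.28 / (π × 0.875²) = 0.046564. Accumulating E over each segment gives final E = 2.8924.

G0 X-10.00 Y0.00 Z24.08
G1 X-8.66 Y-5.00 E0.2410
G1 X-5.00 Y-8.66 E0.4821
G1 X0.00 Y-10.00 E0.7231
G1 X5.00 Y-8.66 E0.9641
G1 X8.66 Y-5.00 E1.2051
G1 X10.00 Y0.00 E1.4462
G1 X8.66 Y5.00 E1.6872
G1 X5.00 Y8.66 E1.9282
G1 X0.00 Y10.00 E2.1693
G1 X-5.00 Y8.66 E2.4103
G1 X-8.66 Y5.00 E2.6513
G1 X-10.00 Y0.00 E2.8924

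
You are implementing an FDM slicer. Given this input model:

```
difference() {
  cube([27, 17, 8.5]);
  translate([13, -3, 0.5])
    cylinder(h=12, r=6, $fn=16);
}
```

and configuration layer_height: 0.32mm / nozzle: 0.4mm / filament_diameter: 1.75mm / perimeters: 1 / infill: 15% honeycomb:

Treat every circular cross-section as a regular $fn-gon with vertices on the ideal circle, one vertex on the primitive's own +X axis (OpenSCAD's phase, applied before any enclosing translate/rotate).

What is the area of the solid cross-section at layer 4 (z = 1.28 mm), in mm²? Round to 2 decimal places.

437.87 mm²

At z = 1.28 mm: the cube is present — its section is the full 27×17 rectangle (area 459.00 mm²); the r=6 cylinder at (13, -3) gives a regular 16-gon of circumradius 6 (constant along its height) (area = (16/2)·6.000²·sin(360°/16) = 110.21 mm²); Taking the first minus the rest: starting from the 27×17 cube (459.00 mm²), the r=6 cylinder at (13, -3) partially overlaps it — only the 21.13 mm² overlap (of its 110.21 mm²) is removed, clipping the outline — area = 437.87 mm². Overall, the cross-section is a single solid region. Net area = 437.87 mm².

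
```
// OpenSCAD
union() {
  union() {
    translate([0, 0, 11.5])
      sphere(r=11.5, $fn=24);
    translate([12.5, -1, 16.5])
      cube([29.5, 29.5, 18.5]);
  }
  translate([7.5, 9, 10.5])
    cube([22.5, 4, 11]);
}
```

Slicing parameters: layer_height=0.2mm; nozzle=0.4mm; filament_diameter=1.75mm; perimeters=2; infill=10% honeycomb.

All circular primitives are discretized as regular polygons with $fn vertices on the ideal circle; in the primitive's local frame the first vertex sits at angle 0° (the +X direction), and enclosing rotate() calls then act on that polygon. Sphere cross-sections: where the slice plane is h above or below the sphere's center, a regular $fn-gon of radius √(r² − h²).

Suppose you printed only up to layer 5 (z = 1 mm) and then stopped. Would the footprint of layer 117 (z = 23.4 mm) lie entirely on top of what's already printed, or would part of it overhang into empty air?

part overhangs

Compare the two slices. At z = 1: the sphere: section is a regular 24-gon, circumradius = √(r²−h²) = √(11.5²−10.5²) = 4.690 (area = (24/2)·4.690²·sin(360°/24) = 68.33 mm²); the cube at (12.5, -1) is absent (z outside [16.5, 35]); Taking the union: only the r=11.5 sphere is present, so the union is just that shape — area = 68.33 mm²; the cube at (7.5, 9) is not intersected at this z (z outside [10.5, 21.5]); Taking the union: only the result so far is present, so the union is just that shape — area = 68.33 mm². At z = 23.4: the sphere does not reach this height (|z−center|=11.900 > r=11.5); the cube at (12.5, -1) is present — its section is the full 29.5×29.5 rectangle (area 870.25 mm²); Taking the union: only the 29.5×29.5 cube at (12.5, -1) is present, so the union is just that shape — area = 870.25 mm²; the cube at (7.5, 9) is absent (z outside [10.5, 21.5]); Combining (union): only that combined region is present, so the union is just that shape — area = 870.25 mm². Checking containment: at z = 23.4 the cross-section extends beyond the z = 1 cross-section by about 870.25 mm².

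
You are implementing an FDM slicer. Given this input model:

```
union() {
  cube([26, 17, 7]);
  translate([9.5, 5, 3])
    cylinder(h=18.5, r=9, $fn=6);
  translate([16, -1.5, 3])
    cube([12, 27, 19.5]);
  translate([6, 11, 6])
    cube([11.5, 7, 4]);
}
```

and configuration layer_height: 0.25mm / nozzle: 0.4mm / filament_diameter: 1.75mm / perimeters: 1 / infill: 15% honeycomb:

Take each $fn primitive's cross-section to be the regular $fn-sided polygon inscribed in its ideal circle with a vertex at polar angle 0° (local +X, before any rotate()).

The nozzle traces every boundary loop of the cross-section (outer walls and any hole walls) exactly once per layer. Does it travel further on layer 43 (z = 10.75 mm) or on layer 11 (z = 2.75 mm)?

Layer 43 (z = 10.75): the cube does not reach this height (z outside [0, 7]); the r=9 cylinder at (9.5, 5) gives a regular 6-gon of circumradius 9 (constant along its height) (perimeter = 2·6·9.000·sin(180°/6) = 54.00 mm); the cube at (16, -1.5) (footprint 12×27) is included at this height (perimeter 78.00 mm); the cube at (6, 11) is absent (z outside [6, 10]); Merging all regions: the regions partially overlap (shared area 10.83 mm²), so the edge portions inside another operand are dropped and the merged outline is re-measured after clipping — boundary = 113.34 mm. So its perimeter = 113.34 mm. Layer 11 (z = 2.75): the 26×17 cube contributes its full rectangle (perimeter 86.00 mm); the cylinder at (9.5, 5) does not reach this height (z outside [3, 21.5]); the cube at (16, -1.5) is not intersected at this z (z outside [3, 22.5]); the cube at (6, 11) does not reach this height (z outside [6, 10]); Taking the union: only the 26×17 cube is present, so the union is just that shape — boundary = 86.00 mm. So its perimeter = 86.00 mm. Layer 43 is larger (113.34 vs 86.00 mm).

layer 43 (z = 10.75 mm)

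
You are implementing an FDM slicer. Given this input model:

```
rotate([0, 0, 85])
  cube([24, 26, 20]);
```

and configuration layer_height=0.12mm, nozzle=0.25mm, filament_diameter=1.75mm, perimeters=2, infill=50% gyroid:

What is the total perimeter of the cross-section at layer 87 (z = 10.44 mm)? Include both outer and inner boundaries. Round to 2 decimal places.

At z = 10.44 mm: the cube (footprint 24×26) is included at this height (perimeter 100.00 mm); (rotated 85° about Z; rotation is an isometry so areas/perimeters/island counts are preserved). Overall, the cross-section is a single solid region. Total boundary length (outer) = 100.00 mm.

100.00 mm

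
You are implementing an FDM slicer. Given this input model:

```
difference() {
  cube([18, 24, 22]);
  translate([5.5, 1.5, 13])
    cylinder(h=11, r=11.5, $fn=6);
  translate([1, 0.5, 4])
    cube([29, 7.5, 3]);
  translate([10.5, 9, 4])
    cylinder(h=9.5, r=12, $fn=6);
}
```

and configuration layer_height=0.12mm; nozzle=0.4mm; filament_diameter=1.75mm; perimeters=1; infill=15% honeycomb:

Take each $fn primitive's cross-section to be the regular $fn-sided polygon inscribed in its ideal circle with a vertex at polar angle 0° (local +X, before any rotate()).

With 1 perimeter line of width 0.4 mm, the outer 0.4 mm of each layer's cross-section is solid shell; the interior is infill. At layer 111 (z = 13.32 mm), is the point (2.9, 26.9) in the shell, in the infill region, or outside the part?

At z = 13.32 mm: the 18×24 cube contributes its full rectangle; the cylinder at (5.5, 1.5): section is a regular 6-gon, circumradius r=11.5; the cube at (1, 0.5) is absent (z outside [4, 7]); the r=12 cylinder at (10.5, 9) gives a regular 6-gon of circumradius 12 (constant along its height); Subtracting the remaining from the first: starting from the 18×24 cube, the r=11.5 cylinder at (5.5, 1.5) partially overlaps it — only the 165.53 mm² overlap (of its 343.60 mm²) is removed, clipping the outline; the r=12 cylinder at (10.5, 9) partially overlaps it — only the 163.63 mm² overlap (of its 374.12 mm²) is removed, clipping the outline — 2 connected regions. Overall, the cross-section has 2 separate islands. The nearest boundary edge runs (0.00, 24.00)→(18.00, 24.00); distance from the point to it = 2.90 mm. The point is not inside any of the regions above, so it lies outside the cross-section (2.90 mm from the nearest boundary).

outside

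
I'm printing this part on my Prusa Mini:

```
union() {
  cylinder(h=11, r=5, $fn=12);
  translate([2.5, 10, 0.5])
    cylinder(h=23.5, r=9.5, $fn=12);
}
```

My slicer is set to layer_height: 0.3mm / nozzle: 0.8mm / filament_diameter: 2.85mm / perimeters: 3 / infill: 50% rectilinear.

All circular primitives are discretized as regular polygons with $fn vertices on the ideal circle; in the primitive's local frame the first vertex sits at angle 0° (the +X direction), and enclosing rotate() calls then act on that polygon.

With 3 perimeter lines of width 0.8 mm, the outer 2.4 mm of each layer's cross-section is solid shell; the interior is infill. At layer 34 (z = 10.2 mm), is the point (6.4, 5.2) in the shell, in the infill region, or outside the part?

At z = 10.2 mm: the r=5 cylinder contributes a regular 12-gon of circumradius 5; the r=9.5 cylinder at (2.5, 10) gives a regular 12-gon of circumradius 9.5 (constant along its height); Merging all regions: the regions partially overlap (shared area 23.96 mm²), so overlapping operands fuse into one piece — 1 connected region. Overall, the cross-section is a single solid region. The nearest boundary edge runs (10.73, 5.25)→(7.25, 1.77); distance from the point to it = 3.02 mm. The point is inside the cross-section and 3.02 mm from the nearest boundary — more than the 2.4 mm shell width (3 × 0.8), so it's in the infill interior.

infill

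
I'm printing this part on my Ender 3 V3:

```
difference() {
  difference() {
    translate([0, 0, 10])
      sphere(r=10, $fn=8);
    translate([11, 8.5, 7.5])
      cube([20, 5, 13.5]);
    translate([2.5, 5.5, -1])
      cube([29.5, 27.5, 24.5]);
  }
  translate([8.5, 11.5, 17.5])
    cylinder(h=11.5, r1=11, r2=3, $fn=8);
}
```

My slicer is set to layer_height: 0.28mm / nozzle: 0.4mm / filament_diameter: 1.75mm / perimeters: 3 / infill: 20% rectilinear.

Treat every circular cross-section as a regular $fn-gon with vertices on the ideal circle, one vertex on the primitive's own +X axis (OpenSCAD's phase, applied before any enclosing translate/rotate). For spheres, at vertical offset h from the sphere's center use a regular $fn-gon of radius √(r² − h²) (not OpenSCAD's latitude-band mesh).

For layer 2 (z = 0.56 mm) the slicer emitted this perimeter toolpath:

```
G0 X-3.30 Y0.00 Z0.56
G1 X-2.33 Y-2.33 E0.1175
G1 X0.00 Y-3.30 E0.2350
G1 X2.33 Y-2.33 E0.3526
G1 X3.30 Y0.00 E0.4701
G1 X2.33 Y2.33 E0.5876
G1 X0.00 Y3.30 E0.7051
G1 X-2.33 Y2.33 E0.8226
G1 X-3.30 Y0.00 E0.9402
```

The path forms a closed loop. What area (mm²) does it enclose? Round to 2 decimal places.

30.76 mm²

Apply the shoelace formula to the sequence of (X, Y) vertices; enclosed area = 30.76 mm².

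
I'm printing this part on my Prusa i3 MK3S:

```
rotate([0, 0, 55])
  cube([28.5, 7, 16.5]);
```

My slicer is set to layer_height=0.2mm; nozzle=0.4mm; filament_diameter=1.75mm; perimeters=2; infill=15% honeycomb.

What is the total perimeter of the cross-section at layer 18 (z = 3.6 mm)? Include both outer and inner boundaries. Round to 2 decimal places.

At z = 3.6 mm: the cube is present — its section is the full 28.5×7 rectangle (perimeter 71.00 mm); (rotated 55° about Z; rotation is an isometry so areas/perimeters/island counts are preserved). Overall, the cross-section is a single solid region. Total boundary length (outer) = 71.00 mm.

71.00 mm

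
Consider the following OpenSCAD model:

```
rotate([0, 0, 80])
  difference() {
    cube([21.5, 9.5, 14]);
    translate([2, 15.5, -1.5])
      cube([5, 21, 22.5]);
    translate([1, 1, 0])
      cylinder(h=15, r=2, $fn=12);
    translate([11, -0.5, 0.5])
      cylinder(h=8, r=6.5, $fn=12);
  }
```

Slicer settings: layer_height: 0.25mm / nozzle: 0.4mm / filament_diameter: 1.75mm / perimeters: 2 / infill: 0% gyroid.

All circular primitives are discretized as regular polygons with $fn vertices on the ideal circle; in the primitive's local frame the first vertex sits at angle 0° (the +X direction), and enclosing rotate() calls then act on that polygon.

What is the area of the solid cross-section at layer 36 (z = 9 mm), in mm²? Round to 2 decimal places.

196.52 mm²

At z = 9 mm: the cube is present — its section is the full 21.5×9.5 rectangle (area 204.25 mm²); the cube at (2, 15.5) (footprint 5×21) is included at this height (area 105.00 mm²); the cylinder at (1, 1): section is a regular 12-gon, circumradius r=2 (area = (12/2)·2.000²·sin(360°/12) = 12.00 mm²); the cylinder at (11, -0.5) is absent (z outside [0.5, 8.5]); After the difference (first − rest): starting from the 21.5×9.5 cube (204.25 mm²), the 5×21 cube at (2, 15.5) misses the remaining region (no effect); the r=2 cylinder at (1, 1) partially overlaps it — only the 7.73 mm² overlap (of its 12.00 mm²) is removed, clipping the outline — area = 196.52 mm²; (rotated 80° about Z; rotation is an isometry so areas/perimeters/island counts are preserved). Overall, the cross-section is a single solid region. Net area = 196.52 mm².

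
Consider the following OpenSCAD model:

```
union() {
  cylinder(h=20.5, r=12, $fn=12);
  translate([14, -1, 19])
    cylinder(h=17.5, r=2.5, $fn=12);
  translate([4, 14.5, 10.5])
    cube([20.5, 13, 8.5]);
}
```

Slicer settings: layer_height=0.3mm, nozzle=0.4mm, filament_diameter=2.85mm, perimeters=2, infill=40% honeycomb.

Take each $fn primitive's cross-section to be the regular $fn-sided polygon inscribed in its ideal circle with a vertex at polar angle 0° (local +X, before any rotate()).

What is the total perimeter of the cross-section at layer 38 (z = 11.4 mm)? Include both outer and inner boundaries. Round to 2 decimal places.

141.54 mm

At z = 11.4 mm: the r=12 cylinder gives a regular 12-gon of circumradius 12 (constant along its height) (perimeter = 2·12·12.000·sin(180°/12) = 74.54 mm); the cylinder at (14, -1) does not reach this height (z outside [19, 36.5]); the cube at (4, 14.5) (footprint 20.5×13) is included at this height (perimeter 67.00 mm); Taking the union: the 2 present regions are separate (no shared area or edge), so areas and boundary lengths simply add and each stays a separate island — boundary = 141.54 mm. Overall, the cross-section has 2 separate islands. Total boundary length (outer) = 141.54 mm.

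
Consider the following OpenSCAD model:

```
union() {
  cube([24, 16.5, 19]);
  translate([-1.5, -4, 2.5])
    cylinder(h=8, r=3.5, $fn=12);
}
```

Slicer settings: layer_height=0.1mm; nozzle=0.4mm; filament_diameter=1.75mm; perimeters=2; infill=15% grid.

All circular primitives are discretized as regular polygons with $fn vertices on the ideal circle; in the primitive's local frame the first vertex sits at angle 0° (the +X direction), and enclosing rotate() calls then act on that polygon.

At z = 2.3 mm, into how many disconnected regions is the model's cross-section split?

At z = 2.3 mm: the cube (footprint 24×16.5) is included at this height; the cylinder at (-1.5, -4) is not intersected at this z (z outside [2.5, 10.5]); Merging all regions: only the 24×16.5 cube is present, so the union is just that shape — 1 connected region. The result has 1 disconnected region.

1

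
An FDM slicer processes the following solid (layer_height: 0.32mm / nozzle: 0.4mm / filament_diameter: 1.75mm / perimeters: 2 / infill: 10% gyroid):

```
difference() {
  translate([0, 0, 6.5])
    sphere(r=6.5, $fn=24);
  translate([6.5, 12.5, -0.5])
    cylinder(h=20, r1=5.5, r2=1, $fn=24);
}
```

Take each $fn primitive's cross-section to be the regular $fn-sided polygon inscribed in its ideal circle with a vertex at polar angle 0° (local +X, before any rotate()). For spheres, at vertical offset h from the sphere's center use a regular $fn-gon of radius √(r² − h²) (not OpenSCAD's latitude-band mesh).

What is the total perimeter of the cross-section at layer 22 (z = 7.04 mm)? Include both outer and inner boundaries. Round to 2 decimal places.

40.58 mm

At z = 7.04 mm: the r=6.5 sphere contributes a regular 24-gon of circumradius √(6.5²−0.54²) = 6.478 (perimeter = 2·24·6.478·sin(180°/24) = 40.58 mm); the cone at (6.5, 12.5) (r1=5.5→r2=1) has section circumradius 3.804 here — a regular 24-gon (perimeter = 2·24·3.804·sin(180°/24) = 23.83 mm); After the difference (first − rest): starting from the r=6.5 sphere, the cone at (6.5, 12.5) misses the remaining region (no effect) — boundary = 40.58 mm. Overall, the cross-section is a single solid region. Total boundary length (outer) = 40.58 mm.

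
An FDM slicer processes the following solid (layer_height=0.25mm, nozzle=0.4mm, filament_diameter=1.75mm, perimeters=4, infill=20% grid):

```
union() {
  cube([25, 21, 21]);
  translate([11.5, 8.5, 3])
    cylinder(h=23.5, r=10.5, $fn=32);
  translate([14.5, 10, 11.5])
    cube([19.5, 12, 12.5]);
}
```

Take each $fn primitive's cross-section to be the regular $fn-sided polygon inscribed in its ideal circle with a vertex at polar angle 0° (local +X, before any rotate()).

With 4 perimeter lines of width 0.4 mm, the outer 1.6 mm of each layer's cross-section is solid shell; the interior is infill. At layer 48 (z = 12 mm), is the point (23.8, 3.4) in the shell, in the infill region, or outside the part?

shell

At z = 12 mm: the cube is present — its section is the full 25×21 rectangle; the r=10.5 cylinder at (11.5, 8.5) contributes a regular 32-gon of circumradius 10.5; the cube at (14.5, 10) is present — its section is the full 19.5×12 rectangle; Merging all regions: the regions partially overlap (shared area 443.29 mm²), so overlapping operands fuse into one piece — 1 connected region. Overall, the cross-section is a single solid region. The nearest boundary edge runs (25.00, 10.00)→(25.00, 0.00); distance from the point to it = 1.20 mm. The point is inside the cross-section, 1.20 mm from the nearest boundary — within the 1.6 mm shell band (4 × 0.4).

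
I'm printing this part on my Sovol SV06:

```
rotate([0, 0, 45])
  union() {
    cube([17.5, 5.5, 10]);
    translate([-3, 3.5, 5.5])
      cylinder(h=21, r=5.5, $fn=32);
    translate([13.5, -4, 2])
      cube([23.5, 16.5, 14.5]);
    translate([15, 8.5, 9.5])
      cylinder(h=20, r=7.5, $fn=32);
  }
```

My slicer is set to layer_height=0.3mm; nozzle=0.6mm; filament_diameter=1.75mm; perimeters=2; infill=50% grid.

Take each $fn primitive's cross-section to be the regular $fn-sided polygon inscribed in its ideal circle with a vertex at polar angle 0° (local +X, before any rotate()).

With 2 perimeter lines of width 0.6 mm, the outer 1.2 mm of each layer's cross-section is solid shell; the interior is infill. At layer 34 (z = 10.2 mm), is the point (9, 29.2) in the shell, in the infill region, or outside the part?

outside

At z = 10.2 mm: the cube does not reach this height (z outside [0, 10]); the r=5.5 cylinder at (-3, 3.5) contributes a regular 32-gon of circumradius 5.5; the 23.5×16.5 cube at (13.5, -4) contributes its full rectangle; the r=7.5 cylinder at (15, 8.5) contributes a regular 32-gon of circumradius 7.5; Combining (union): the regions partially overlap (shared area 89.44 mm²), so overlapping operands fuse into one piece — 2 connected regions; (whole slice rotated 45° about Z — lengths, areas and connectivity unchanged). Overall, the cross-section has 2 separate islands. Undo the 45° rotation: the query point maps to (27.011, 14.284) in the un-rotated model frame. The nearest boundary edge runs (21.33, 12.50)→(37.00, 12.50); distance from the point to it = 1.78 mm. The point is not inside any of the regions above, so it lies outside the cross-section (1.78 mm from the nearest boundary).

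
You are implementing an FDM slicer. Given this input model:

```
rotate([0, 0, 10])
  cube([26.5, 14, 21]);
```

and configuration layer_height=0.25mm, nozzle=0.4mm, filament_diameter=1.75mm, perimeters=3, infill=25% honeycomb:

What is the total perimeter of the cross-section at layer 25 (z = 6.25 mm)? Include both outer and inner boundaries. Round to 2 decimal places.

At z = 6.25 mm: the cube is present — its section is the full 26.5×14 rectangle (perimeter 81.00 mm); (rotated 10° about Z; rotation is an isometry so areas/perimeters/island counts are preserved). Overall, the cross-section is a single solid region. Total boundary length (outer) = 81.00 mm.

81.00 mm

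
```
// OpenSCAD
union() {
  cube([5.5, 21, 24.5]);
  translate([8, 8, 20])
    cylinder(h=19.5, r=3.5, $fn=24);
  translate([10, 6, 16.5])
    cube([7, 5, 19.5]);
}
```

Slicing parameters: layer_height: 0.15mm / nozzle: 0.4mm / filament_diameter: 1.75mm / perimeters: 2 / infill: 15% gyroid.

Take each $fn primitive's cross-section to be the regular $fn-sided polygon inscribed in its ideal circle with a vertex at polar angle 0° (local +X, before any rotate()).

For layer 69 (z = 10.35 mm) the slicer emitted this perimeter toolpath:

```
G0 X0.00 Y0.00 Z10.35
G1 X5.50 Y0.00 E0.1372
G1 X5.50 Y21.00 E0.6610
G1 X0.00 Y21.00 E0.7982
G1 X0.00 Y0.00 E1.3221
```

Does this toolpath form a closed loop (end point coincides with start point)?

Start point (G0): (0.00, 0.00). End point (last G1): the path returns to the start — closed.

yes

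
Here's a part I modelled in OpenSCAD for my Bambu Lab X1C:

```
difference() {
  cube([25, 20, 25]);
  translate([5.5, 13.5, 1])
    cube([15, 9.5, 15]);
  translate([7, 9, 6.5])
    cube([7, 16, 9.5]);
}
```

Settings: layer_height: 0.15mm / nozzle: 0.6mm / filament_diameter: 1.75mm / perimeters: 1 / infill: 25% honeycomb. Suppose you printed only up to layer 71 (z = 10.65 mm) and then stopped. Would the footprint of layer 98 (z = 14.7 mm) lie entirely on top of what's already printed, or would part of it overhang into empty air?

entirely on top

Compare the two slices. At z = 10.65: the cube (footprint 25×20) is included at this height (area 500.00 mm²); the 15×9.5 cube at (5.5, 13.5) contributes its full rectangle (area 142.50 mm²); the cube at (7, 9) is present — its section is the full 7×16 rectangle (area 112.00 mm²); Taking the first minus the rest: starting from the 25×20 cube (500.00 mm²), the 15×9.5 cube at (5.5, 13.5) partially overlaps it — only the 97.50 mm² overlap (of its 142.50 mm²) is removed, clipping the outline; the 7×16 cube at (7, 9) partially overlaps it — only the 31.50 mm² overlap (of its 112.00 mm²) is removed, clipping the outline — area = 371.00 mm². At z = 14.7: the cube (footprint 25×20) is included at this height (area 500.00 mm²); the 15×9.5 cube at (5.5, 13.5) contributes its full rectangle (area 142.50 mm²); the 7×16 cube at (7, 9) contributes its full rectangle (area 112.00 mm²); Taking the first minus the rest: starting from the 25×20 cube (500.00 mm²), the 15×9.5 cube at (5.5, 13.5) partially overlaps it — only the 97.50 mm² overlap (of its 142.50 mm²) is removed, clipping the outline; the 7×16 cube at (7, 9) partially overlaps it — only the 31.50 mm² overlap (of its 112.00 mm²) is removed, clipping the outline — area = 371.00 mm². Checking containment: the cross-section at z = 14.7 is a subset of the cross-section at z = 10.65.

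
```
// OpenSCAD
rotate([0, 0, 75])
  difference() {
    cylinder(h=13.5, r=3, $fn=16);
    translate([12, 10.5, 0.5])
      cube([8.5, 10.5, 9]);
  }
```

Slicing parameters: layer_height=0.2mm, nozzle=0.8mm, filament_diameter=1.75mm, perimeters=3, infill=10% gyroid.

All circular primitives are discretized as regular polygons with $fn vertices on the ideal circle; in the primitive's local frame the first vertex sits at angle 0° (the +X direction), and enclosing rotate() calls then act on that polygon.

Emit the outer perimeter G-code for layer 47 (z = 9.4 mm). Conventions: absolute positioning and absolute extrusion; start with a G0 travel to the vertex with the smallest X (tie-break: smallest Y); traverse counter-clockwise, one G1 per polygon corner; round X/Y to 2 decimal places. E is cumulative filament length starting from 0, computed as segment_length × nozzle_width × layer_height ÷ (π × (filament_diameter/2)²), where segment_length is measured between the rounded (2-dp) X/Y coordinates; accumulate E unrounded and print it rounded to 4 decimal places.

At z = 9.4 mm: the r=3 cylinder contributes a regular 16-gon of circumradius 3; the cube at (12, 10.5) is present — its section is the full 8.5×10.5 rectangle; Subtracting the remaining from the first: starting from the r=3 cylinder, the 8.5×10.5 cube at (12, 10.5) misses the remaining region (no effect) — 1 connected region; (rotated 75° about Z; rotation is an isometry so areas/perimeters/island counts are preserved). The outline is a single polygon with 16 vertices. Extrusion per mm of travel: 0.8 × 0.2 / (π × 0.875²) = 0.066520. Accumulating E over each segment gives final E = 1.2461.

G0 X-2.97 Y-0.39 Z9.40
G1 X-2.60 Y-1.50 E0.0778
G1 X-1.83 Y-2.38 E0.1556
G1 X-0.78 Y-2.90 E0.2336
G1 X0.39 Y-2.97 E0.3115
G1 X1.50 Y-2.60 E0.3894
G1 X2.38 Y-1.83 E0.4671
G1 X2.90 Y-0.78 E0.5451
G1 X2.97 Y0.39 E0.6231
G1 X2.60 Y1.50 E0.7009
G1 X1.83 Y2.38 E0.7787
G1 X0.78 Y2.90 E0.8566
G1 X-0.39 Y2.97 E0.9346
G1 X-1.50 Y2.60 E1.0124
G1 X-2.38 Y1.83 E1.0902
G1 X-2.90 Y0.78 E1.1681
G1 X-2.97 Y-0.39 E1.2461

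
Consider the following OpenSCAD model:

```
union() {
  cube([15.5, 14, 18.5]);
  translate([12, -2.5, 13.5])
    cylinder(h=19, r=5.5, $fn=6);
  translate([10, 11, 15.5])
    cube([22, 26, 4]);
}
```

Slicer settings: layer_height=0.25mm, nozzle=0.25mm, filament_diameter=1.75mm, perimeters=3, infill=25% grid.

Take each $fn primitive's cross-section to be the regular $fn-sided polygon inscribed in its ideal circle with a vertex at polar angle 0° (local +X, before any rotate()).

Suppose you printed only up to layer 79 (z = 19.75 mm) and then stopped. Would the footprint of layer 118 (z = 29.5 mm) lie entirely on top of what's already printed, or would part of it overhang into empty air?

entirely on top

Compare the two slices. At z = 19.75: the cube is absent (z outside [0, 18.5]); the r=5.5 cylinder at (12, -2.5) gives a regular 6-gon of circumradius 5.5 (constant along its height) (area = (6/2)·5.500²·sin(360°/6) = 78.59 mm²); the cube at (10, 11) is absent (z outside [15.5, 19.5]); Combining (union): only the r=5.5 cylinder at (12, -2.5) is present, so the union is just that shape — area = 78.59 mm². At z = 29.5: the cube does not reach this height (z outside [0, 18.5]); the r=5.5 cylinder at (12, -2.5) contributes a regular 6-gon of circumradius 5.5 (area = (6/2)·5.500²·sin(360°/6) = 78.59 mm²); the cube at (10, 11) is absent (z outside [15.5, 19.5]); Combining (union): only the r=5.5 cylinder at (12, -2.5) is present, so the union is just that shape — area = 78.59 mm². Checking containment: the cross-section at z = 29.5 is a subset of the cross-section at z = 19.75.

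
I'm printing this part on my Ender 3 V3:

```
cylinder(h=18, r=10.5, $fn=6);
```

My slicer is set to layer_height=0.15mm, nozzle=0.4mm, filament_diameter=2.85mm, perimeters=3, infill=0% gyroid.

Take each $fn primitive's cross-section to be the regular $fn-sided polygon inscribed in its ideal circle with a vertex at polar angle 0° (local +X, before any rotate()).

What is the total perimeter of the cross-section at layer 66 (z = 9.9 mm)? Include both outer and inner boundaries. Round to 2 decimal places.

63.00 mm

At z = 9.9 mm: the cylinder: section is a regular 6-gon, circumradius r=10.5 (perimeter = 2·6·10.500·sin(180°/6) = 63.00 mm). Overall, the cross-section is a single solid region. Total boundary length (outer) = 63.00 mm.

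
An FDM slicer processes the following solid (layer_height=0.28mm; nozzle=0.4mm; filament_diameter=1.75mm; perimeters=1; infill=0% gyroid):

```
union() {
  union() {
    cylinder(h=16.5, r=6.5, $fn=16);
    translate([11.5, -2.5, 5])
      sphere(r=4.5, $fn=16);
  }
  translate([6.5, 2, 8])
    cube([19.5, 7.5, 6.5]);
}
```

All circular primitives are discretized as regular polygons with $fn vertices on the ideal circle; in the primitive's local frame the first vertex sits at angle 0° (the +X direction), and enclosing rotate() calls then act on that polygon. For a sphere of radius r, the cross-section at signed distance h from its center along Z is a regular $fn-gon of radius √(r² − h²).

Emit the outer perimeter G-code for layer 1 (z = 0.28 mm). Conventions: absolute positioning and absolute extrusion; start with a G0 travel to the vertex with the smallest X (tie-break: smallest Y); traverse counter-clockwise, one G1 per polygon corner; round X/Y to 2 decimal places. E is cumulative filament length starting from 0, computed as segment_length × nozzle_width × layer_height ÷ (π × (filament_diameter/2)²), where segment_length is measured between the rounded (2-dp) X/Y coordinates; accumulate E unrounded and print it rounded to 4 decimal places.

G0 X-6.50 Y0.00 Z0.28
G1 X-6.01 Y-2.49 E0.1182
G1 X-4.60 Y-4.60 E0.2363
G1 X-2.49 Y-6.01 E0.3545
G1 X0.00 Y-6.50 E0.4727
G1 X2.49 Y-6.01 E0.5908
G1 X4.60 Y-4.60 E0.7090
G1 X6.01 Y-2.49 E0.8272
G1 X6.50 Y0.00 E0.9453
G1 X6.01 Y2.49 E1.0635
G1 X4.60 Y4.60 E1.1817
G1 X2.49 Y6.01 E1.2999
G1 X0.00 Y6.50 E1.4180
G1 X-2.49 Y6.01 E1.5362
G1 X-4.60 Y4.60 E1.6544
G1 X-6.01 Y2.49 E1.7725
G1 X-6.50 Y0.00 E1.8907

At z = 0.28 mm: the r=6.5 cylinder gives a regular 16-gon of circumradius 6.5 (constant along its height); the sphere at (11.5, -2.5) does not reach this height (|z−center|=4.720 > r=4.5); Combining (union): only the r=6.5 cylinder is present, so the union is just that shape — 1 connected region; the cube at (6.5, 2) is absent (z outside [8, 14.5]); Combining (union): only the result so far is present, so the union is just that shape — 1 connected region. The outline is a single polygon with 16 vertices. Extrusion per mm of travel: 0.4 × 0.28 / (π × 0.875²) = 0.046564. Accumulating E over each segment gives final E = 1.8907.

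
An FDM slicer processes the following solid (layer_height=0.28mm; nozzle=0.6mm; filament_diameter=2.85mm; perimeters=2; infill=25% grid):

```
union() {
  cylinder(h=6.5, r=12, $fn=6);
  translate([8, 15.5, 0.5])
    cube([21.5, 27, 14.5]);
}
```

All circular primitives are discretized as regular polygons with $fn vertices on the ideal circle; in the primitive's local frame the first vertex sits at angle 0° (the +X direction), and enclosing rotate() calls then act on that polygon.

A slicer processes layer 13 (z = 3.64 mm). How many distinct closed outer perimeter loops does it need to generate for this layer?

At z = 3.64 mm: the r=12 cylinder gives a regular 6-gon of circumradius 12 (constant along its height); the cube at (8, 15.5) (footprint 21.5×27) is included at this height; Merging all regions: the 2 present regions are separate (no shared area or edge), so areas and boundary lengths simply add and each stays a separate island — 2 connected regions. The result has 2 disconnected regions.

2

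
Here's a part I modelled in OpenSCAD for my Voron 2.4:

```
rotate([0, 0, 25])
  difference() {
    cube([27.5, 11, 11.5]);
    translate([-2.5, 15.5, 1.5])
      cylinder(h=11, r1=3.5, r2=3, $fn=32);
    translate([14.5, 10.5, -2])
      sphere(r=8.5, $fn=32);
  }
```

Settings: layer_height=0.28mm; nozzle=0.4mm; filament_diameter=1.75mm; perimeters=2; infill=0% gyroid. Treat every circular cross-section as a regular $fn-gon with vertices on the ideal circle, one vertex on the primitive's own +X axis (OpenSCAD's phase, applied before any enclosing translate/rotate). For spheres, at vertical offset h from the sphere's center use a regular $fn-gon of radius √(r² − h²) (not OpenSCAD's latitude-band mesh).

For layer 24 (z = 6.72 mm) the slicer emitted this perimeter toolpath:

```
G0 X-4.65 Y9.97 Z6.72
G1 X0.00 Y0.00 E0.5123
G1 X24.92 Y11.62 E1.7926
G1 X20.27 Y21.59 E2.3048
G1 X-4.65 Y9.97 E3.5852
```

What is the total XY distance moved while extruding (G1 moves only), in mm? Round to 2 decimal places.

Sum the Euclidean lengths of each G1 segment: total = 76.99 mm.

76.99 mm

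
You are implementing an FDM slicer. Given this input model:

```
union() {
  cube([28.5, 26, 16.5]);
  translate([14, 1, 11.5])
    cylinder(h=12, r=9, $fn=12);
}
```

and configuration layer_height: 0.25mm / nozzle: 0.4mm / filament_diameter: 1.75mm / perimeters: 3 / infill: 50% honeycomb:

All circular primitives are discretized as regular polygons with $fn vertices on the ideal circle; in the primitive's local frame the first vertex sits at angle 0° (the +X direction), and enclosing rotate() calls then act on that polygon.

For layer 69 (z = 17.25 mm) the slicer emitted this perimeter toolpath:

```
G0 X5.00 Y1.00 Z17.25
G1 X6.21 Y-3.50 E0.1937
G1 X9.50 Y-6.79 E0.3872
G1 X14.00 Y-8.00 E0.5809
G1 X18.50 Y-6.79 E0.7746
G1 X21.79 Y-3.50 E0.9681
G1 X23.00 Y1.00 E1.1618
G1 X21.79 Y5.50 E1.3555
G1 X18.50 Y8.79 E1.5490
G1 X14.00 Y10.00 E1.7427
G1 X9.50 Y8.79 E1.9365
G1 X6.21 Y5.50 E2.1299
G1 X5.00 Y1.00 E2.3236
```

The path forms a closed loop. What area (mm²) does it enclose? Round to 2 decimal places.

Apply the shoelace formula to the sequence of (X, Y) vertices; enclosed area = 242.87 mm².

242.87 mm²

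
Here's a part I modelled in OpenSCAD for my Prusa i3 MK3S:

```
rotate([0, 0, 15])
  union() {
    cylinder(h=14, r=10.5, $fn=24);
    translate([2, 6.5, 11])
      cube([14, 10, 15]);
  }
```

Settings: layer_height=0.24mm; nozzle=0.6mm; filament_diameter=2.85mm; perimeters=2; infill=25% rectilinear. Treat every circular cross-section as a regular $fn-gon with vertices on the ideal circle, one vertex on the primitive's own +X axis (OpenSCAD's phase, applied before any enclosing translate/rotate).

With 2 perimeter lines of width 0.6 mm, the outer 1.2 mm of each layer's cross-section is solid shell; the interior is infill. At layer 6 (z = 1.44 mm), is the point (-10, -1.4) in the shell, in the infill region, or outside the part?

shell

At z = 1.44 mm: the r=10.5 cylinder gives a regular 24-gon of circumradius 10.5 (constant along its height); the cube at (2, 6.5) does not reach this height (z outside [11, 26]); Merging all regions: only the r=10.5 cylinder is present, so the union is just that shape — 1 connected region; (rotated 15° about Z; rotation is an isometry so areas/perimeters/island counts are preserved). Overall, the cross-section is a single solid region. Undo the 15° rotation: the query point maps to (-10.022, 1.236) in the un-rotated model frame. The nearest boundary edge runs (-10.14, 2.72)→(-10.50, 0.00); distance from the point to it = 0.31 mm. The point is inside the cross-section, 0.31 mm from the nearest boundary — within the 1.2 mm shell band (2 × 0.6).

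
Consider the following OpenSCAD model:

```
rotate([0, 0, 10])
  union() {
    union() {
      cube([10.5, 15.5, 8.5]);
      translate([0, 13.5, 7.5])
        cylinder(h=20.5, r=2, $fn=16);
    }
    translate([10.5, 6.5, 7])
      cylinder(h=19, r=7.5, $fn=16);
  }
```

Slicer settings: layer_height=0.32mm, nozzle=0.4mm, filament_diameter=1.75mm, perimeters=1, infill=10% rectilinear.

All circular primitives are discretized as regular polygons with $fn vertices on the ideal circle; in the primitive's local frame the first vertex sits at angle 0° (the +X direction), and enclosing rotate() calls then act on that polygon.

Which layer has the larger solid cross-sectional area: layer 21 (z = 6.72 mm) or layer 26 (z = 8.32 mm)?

layer 26 (z = 8.32 mm)

Layer 21 (z = 6.72): the 10.5×15.5 cube contributes its full rectangle (area 162.75 mm²); the cylinder at (0, 13.5) is absent (z outside [7.5, 28]); Merging all regions: only the 10.5×15.5 cube is present, so the union is just that shape — area = 162.75 mm²; the cylinder at (10.5, 6.5) is not intersected at this z (z outside [7, 26]); Combining (union): only the result so far is present, so the union is just that shape — area = 162.75 mm²; (rotated 10° about Z; rotation is an isometry so areas/perimeters/island counts are preserved). So its area = 162.75 mm². Layer 26 (z = 8.32): the cube (footprint 10.5×15.5) is included at this height (area 162.75 mm²); the r=2 cylinder at (0, 13.5) gives a regular 16-gon of circumradius 2 (constant along its height) (area = (16/2)·2.000²·sin(360°/16) = 12.25 mm²); Combining (union): the regions partially overlap — summed areas 175.00 mm² minus the doubly-counted overlap 6.12 mm² gives 168.87 mm² — area = 168.87 mm²; the r=7.5 cylinder at (10.5, 6.5) contributes a regular 16-gon of circumradius 7.5 (area = (16/2)·7.500²·sin(360°/16) = 172.21 mm²); Combining (union): the regions partially overlap — summed areas 341.08 mm² minus the doubly-counted overlap 83.92 mm² gives 257.17 mm² — area = 257.17 mm²; (whole slice rotated 10° about Z — lengths, areas and connectivity unchanged). So its area = 257.17 mm². Layer 26 is larger (257.17 vs 162.75 mm²).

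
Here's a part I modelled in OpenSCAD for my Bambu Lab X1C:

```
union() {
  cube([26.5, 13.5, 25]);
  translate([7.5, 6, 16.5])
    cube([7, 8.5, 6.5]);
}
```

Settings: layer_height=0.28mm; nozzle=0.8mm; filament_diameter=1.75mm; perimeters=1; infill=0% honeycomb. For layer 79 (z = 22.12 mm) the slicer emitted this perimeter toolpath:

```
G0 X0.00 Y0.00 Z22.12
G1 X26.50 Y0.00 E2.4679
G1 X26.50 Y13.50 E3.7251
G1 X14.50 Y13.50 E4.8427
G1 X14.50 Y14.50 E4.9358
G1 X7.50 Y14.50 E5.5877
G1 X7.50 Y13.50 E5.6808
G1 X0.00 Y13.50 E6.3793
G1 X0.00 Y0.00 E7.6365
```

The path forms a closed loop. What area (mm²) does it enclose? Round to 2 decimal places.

364.75 mm²

Apply the shoelace formula to the sequence of (X, Y) vertices; enclosed area = 364.75 mm².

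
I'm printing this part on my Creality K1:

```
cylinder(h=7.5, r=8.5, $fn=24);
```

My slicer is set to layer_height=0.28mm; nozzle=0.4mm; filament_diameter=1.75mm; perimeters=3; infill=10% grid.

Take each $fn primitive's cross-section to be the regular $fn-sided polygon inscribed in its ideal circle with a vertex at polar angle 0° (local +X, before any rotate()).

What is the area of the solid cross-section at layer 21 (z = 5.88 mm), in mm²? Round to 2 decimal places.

224.40 mm²

At z = 5.88 mm: the r=8.5 cylinder gives a regular 24-gon of circumradius 8.5 (constant along its height) (area = (24/2)·8.500²·sin(360°/24) = 224.40 mm²). Overall, the cross-section is a single solid region. Net area = 224.40 mm².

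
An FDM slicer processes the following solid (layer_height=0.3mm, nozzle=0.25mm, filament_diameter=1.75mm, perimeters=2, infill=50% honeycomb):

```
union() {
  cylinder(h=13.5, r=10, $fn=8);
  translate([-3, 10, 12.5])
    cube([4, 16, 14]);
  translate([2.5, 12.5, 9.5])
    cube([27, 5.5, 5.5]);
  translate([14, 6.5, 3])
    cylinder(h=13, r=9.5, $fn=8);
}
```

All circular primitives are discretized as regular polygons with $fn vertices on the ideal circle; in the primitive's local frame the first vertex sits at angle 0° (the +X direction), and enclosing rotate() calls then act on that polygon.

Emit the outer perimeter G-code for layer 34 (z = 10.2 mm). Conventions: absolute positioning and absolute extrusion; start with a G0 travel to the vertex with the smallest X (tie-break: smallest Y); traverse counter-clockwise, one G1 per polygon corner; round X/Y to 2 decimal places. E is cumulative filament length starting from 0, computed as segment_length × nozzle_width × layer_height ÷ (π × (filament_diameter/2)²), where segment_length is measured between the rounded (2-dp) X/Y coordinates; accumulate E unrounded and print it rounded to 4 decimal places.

G0 X-10.00 Y0.00 Z10.20
G1 X-7.07 Y-7.07 E0.2386
G1 X0.00 Y-10.00 E0.4773
G1 X7.07 Y-7.07 E0.7159
G1 X9.53 Y-1.15 E0.9158
G1 X14.00 Y-3.00 E1.0666
G1 X20.72 Y-0.22 E1.2934
G1 X23.50 Y6.50 E1.5202
G1 X21.01 Y12.50 E1.7227
G1 X29.50 Y12.50 E1.9875
G1 X29.50 Y18.00 E2.1590
G1 X2.50 Y18.00 E3.0009
G1 X2.50 Y12.50 E3.1723
G1 X6.99 Y12.50 E3.3124
G1 X5.08 Y7.90 E3.4677
G1 X0.00 Y10.00 E3.6391
G1 X-7.07 Y7.07 E3.8777
G1 X-10.00 Y0.00 E4.1163

At z = 10.2 mm: the r=10 cylinder contributes a regular 8-gon of circumradius 10; the cube at (-3, 10) does not reach this height (z outside [12.5, 26.5]); the 27×5.5 cube at (2.5, 12.5) contributes its full rectangle; the r=9.5 cylinder at (14, 6.5) gives a regular 8-gon of circumradius 9.5 (constant along its height); Combining (union): the regions partially overlap (shared area 51.04 mm²), so overlapping operands fuse into one piece — 1 connected region. The outline is a single polygon with 17 vertices. Extrusion per mm of travel: 0.25 × 0.3 / (π × 0.875²) = 0.031181. Accumulating E over each segment gives final E = 4.1163.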